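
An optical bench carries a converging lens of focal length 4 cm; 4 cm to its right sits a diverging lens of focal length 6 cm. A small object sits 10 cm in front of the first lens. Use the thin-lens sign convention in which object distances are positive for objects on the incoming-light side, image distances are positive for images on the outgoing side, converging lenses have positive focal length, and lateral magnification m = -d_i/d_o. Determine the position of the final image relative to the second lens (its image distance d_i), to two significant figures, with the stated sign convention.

4.8 cm

Lens 1: 1/d_i1 = 1/f_1 - 1/d_o1 = 1/4 - 1/10 = 0.15000 cm^-1, so d_i1 = 6.667 cm.
Since 6.667 cm > 4 cm, the first image lies past the second lens and serves as a virtual object: d_o2 = L - d_i1 = -2.667 cm.
Lens 2: 1/d_i2 = 1/f_2 - 1/d_o2 = 1/(-6) - 1/(-2.667) = 0.20833 cm^-1, so d_i2 = 4.800 cm.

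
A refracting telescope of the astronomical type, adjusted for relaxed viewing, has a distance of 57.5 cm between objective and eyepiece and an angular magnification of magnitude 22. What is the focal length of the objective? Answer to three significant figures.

In normal adjustment the tube length equals f_obj + f_eye and |M| = f_obj/f_eye.
So f_obj = 22 f_eye and 22 f_eye + f_eye = 57.5 cm, giving f_eye = 57.5/23 = 2.500 cm and f_obj = 55.000 cm.

55.0 cm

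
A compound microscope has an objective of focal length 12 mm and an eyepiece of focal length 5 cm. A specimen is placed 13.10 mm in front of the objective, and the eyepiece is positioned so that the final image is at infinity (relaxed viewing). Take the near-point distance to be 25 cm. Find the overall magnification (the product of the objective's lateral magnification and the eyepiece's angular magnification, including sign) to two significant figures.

Convert to cm: f_obj = 12 mm = 1.2 cm; d_o = 13.10 mm = 1.31 cm.
Objective: 1/d_i = 1/f_obj - 1/d_o = 1/1.2 - 1/1.31 = 0.06997 cm^-1, so d_i = 14.291 cm.
m_obj = -d_i/d_o = -14.291/1.31 = -10.909.
Eyepiece angular magnification (image at infinity): M_eye = D/f_e = 25/5 = 5.000.
Overall M = m_obj x M_eye = (-10.909)(5.000) = -54.55.

-55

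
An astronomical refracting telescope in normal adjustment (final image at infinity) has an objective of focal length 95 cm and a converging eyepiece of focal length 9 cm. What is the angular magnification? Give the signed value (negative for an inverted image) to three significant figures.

M = -f_obj/f_eye = -95/(9) = -10.556.

-10.6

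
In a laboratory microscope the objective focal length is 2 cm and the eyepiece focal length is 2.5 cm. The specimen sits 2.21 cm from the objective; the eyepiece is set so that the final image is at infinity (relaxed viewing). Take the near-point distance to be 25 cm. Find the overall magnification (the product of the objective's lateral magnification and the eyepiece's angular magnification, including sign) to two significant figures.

Objective: 1/d_i = 1/f_obj - 1/d_o = 1/2 - 1/2.21 = 0.04751 cm^-1, so d_i = 21.048 cm.
m_obj = -d_i/d_o = -21.048/2.21 = -9.524.
Eyepiece angular magnification (image at infinity): M_eye = D/f_e = 25/2.5 = 10.000.
Overall M = m_obj x M_eye = (-9.524)(10.000) = -95.24.

-95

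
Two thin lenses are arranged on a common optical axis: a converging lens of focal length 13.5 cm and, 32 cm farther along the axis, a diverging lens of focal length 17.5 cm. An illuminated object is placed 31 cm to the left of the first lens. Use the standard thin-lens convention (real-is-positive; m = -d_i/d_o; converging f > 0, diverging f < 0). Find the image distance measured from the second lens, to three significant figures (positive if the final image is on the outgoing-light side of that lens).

-5.53 cm

Lens 1: 1/d_i1 = 1/f_1 - 1/d_o1 = 1/13.5 - 1/31 = 0.04182 cm^-1, so d_i1 = 23.914 cm.
The intermediate image is 23.914 cm to the right of lens 1, so d_o2 = L - d_i1 = 32 - 23.914 = 8.086 cm.
Lens 2: 1/d_i2 = 1/f_2 - 1/d_o2 = 1/(-17.5) - 1/(8.086) = -0.18082 cm^-1, so d_i2 = -5.530 cm.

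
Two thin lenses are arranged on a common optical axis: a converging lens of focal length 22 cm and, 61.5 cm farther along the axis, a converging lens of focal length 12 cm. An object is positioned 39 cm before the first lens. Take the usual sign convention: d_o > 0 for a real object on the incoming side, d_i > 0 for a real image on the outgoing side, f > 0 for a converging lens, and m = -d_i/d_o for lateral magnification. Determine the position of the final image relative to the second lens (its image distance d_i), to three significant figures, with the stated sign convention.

Applying the thin-lens equation to the first lens, 1/22 = 1/39 + 1/d_i1, which gives d_i1 = 50.471 cm.
The intermediate image is 50.471 cm to the right of lens 1, so d_o2 = L - d_i1 = 61.5 - 50.471 = 11.029 cm.
Applying the thin-lens equation again with f_2 = 12 cm and d_o2 = 11.029 cm gives d_i2 = -136.364 cm.

-136 cm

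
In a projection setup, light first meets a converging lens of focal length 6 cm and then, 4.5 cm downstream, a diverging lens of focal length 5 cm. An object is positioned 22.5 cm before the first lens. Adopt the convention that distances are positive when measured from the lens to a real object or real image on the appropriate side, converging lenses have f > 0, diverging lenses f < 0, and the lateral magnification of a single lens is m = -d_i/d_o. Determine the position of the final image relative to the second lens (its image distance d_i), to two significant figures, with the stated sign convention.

First lens: d_i1 = 1/(1/6 - 1/22.5) = 8.182 cm.
Since 8.182 cm > 4.5 cm, the first image lies past the second lens and serves as a virtual object: d_o2 = L - d_i1 = -3.682 cm.
Second lens: d_i2 = 1/(1/(-5) - 1/(-3.682)) = 13.966 cm.

14 cm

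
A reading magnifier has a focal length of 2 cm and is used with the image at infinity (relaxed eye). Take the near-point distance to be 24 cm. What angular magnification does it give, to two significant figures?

M = D/f = 24/2 = 12.000.

12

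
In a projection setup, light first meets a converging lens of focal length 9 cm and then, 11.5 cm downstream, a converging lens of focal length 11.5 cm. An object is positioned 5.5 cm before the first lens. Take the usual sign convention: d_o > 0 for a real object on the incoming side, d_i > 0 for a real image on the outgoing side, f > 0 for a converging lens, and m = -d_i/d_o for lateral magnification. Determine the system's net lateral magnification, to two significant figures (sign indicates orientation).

Applying the thin-lens equation to the first lens, 1/9 = 1/5.5 + 1/d_i1, which gives d_i1 = -14.143 cm.
Its lateral magnification is m_1 = -d_i1/d_o1 = -(-14.143)/5.5 = 2.5714.
With d_i1 < 0 the first image is virtual and lies on the object side; the object distance for lens 2 is d_o2 = 11.5 - (-14.143) = 25.643 cm.
Applying the thin-lens equation again with f_2 = 11.5 cm and d_o2 = 25.643 cm gives d_i2 = 20.851 cm.
m_2 = -(20.851)/(25.643) = -0.8131.
Total m = m_1 x m_2 = (2.5714)(-0.8131) = -2.0909.

-2.1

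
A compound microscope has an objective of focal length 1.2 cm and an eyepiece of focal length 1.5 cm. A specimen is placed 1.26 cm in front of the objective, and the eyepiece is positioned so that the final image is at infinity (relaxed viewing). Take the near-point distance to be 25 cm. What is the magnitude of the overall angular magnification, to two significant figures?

Objective: 1/d_i = 1/f_obj - 1/d_o = 1/1.2 - 1/1.26 = 0.03968 cm^-1, so d_i = 25.200 cm.
m_obj = -d_i/d_o = -25.200/1.26 = -20.000.
Eyepiece angular magnification (image at infinity): M_eye = D/f_e = 25/1.5 = 16.667.
Overall M = m_obj x M_eye = (-20.000)(16.667) = -333.33.
|M| = 333.33.

330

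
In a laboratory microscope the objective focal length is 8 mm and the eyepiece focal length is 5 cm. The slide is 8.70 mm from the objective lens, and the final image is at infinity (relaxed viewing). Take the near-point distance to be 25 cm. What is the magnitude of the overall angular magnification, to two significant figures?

Convert to cm: f_obj = 8 mm = 0.8 cm; d_o = 8.70 mm = 0.87 cm.
Objective: 1/d_i = 1/f_obj - 1/d_o = 1/0.8 - 1/0.87 = 0.10057 cm^-1, so d_i = 9.943 cm.
m_obj = -d_i/d_o = -9.943/0.87 = -11.429.
Eyepiece angular magnification (image at infinity): M_eye = D/f_e = 25/5 = 5.000.
Overall M = m_obj x M_eye = (-11.429)(5.000) = -57.14.
|M| = 57.14.

57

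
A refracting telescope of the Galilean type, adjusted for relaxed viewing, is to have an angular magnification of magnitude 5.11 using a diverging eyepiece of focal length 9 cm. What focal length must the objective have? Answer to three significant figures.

46.0 cm

|M| = f_obj/|f_eye|, so f_obj = |M| x |f_eye| = 5.11 x 9 = 45.990 cm.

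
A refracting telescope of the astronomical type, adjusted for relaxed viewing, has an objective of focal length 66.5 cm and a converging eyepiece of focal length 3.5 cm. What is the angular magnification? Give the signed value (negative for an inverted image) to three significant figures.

-19.0

M = -f_obj/f_eye = -66.5/(3.5) = -19.000.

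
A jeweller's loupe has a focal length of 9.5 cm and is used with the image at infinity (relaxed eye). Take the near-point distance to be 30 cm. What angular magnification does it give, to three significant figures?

M = D/f = 30/9.5 = 3.158.

3.16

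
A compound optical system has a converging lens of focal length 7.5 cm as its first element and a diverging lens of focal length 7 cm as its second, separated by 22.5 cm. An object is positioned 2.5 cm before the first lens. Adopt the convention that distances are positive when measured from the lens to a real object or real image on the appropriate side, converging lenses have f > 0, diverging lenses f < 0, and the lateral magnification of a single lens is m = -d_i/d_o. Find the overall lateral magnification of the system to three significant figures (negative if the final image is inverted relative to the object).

0.316

Applying the thin-lens equation to the first lens, 1/7.5 = 1/2.5 + 1/d_i1, which gives d_i1 = -3.750 cm.
Its lateral magnification is m_1 = -d_i1/d_o1 = -(-3.750)/2.5 = 1.5000.
The intermediate image is virtual, 3.750 cm to the left of lens 1, so d_o2 = L - d_i1 = 22.5 - (-3.750) = 26.250 cm.
Applying the thin-lens equation again with f_2 = -7 cm and d_o2 = 26.250 cm gives d_i2 = -5.526 cm.
m_2 = -(-5.526)/(26.250) = 0.2105.
Total m = m_1 x m_2 = (1.5000)(0.2105) = 0.3158.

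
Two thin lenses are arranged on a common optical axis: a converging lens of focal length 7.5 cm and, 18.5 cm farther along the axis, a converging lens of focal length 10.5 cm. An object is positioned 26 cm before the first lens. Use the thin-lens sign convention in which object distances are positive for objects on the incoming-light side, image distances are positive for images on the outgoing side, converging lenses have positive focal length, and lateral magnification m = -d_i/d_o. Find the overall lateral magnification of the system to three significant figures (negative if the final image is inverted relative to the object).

Lens 1: 1/d_i1 = 1/f_1 - 1/d_o1 = 1/7.5 - 1/26 = 0.09487 cm^-1, so d_i1 = 10.541 cm.
m_1 = -(10.541)/26 = -0.4054.
That image sits 7.959 cm in front of the second lens, so d_o2 = 7.959 cm.
Lens 2: 1/d_i2 = 1/f_2 - 1/d_o2 = 1/10.5 - 1/(7.959) = -0.03040 cm^-1, so d_i2 = -32.896 cm.
m_2 = -(-32.896)/(7.959) = 4.1330.
Total m = m_1 x m_2 = (-0.4054)(4.1330) = -1.6755.

-1.68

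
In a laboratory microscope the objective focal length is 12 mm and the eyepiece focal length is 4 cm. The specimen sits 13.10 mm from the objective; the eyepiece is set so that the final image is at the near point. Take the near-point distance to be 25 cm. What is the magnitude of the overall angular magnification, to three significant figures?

79.1

Convert to cm: f_obj = 12 mm = 1.2 cm; d_o = 13.10 mm = 1.31 cm.
Objective: 1/d_i = 1/f_obj - 1/d_o = 1/1.2 - 1/1.31 = 0.06997 cm^-1, so d_i = 14.291 cm.
m_obj = -d_i/d_o = -14.291/1.31 = -10.909.
Eyepiece angular magnification (image at near point): M_eye = 1 + D/f_e = 1 + 25/4 = 7.250.
Overall M = m_obj x M_eye = (-10.909)(7.250) = -79.09.
|M| = 79.09.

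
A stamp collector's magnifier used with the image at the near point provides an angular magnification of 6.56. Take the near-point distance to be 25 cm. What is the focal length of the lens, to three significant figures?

For the image at the near point, M = 1 + D/f.
f = D/(M - 1) = 25/(6.56 - 1) = 4.496 cm.

4.50 cm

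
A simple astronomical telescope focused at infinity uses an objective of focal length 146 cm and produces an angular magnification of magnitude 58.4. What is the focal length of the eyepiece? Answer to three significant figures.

2.50 cm

|M| = f_obj/f_eye, so f_eye = f_obj/|M| = 146/58.4 = 2.500 cm.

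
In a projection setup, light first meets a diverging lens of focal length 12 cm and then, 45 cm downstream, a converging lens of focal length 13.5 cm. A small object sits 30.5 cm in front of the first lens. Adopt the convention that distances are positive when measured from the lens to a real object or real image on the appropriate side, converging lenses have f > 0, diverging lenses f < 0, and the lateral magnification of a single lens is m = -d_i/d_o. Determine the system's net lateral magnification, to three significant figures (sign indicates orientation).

Lens 1: 1/d_i1 = 1/f_1 - 1/d_o1 = 1/(-12) - 1/30.5 = -0.11612 cm^-1, so d_i1 = -8.612 cm.
m_1 = -(-8.612)/30.5 = 0.2824.
With d_i1 < 0 the first image is virtual and lies on the object side; the object distance for lens 2 is d_o2 = 45 - (-8.612) = 53.612 cm.
Lens 2: 1/d_i2 = 1/f_2 - 1/d_o2 = 1/13.5 - 1/(53.612) = 0.05542 cm^-1, so d_i2 = 18.044 cm.
m_2 = -(18.044)/(53.612) = -0.3366.
The system's lateral magnification is m_1 m_2 = (0.2824)(-0.3366) = -0.0950.

-0.0950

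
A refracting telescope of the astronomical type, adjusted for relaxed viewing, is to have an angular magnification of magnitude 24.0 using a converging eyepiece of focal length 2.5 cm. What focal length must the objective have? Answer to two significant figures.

|M| = f_obj/|f_eye|, so f_obj = |M| x |f_eye| = 24.0 x 2.5 = 60.000 cm.

60 cm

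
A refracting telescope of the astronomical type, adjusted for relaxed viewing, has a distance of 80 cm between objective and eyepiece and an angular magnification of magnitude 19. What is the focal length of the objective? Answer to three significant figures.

In normal adjustment the tube length equals f_obj + f_eye and |M| = f_obj/f_eye.
So f_obj = 19 f_eye and 19 f_eye + f_eye = 80 cm, giving f_eye = 80/20 = 4.000 cm and f_obj = 76.000 cm.

76.0 cm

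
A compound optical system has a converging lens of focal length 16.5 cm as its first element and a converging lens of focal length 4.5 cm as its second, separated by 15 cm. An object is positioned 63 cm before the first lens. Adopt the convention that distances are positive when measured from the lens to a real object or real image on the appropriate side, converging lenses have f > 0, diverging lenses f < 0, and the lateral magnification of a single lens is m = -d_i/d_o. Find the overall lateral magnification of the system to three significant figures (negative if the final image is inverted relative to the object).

-0.135

Applying the thin-lens equation to the first lens, 1/16.5 = 1/63 + 1/d_i1, which gives d_i1 = 22.355 cm.
Its lateral magnification is m_1 = -d_i1/d_o1 = -(22.355)/63 = -0.3548.
This image would form 22.355 cm past lens 1, i.e. 7.355 cm beyond lens 2, so it is a virtual object for lens 2: d_o2 = 15 - 22.355 = -7.355 cm.
Applying the thin-lens equation again with f_2 = 4.5 cm and d_o2 = -7.355 cm gives d_i2 = 2.792 cm.
m_2 = -(2.792)/(-7.355) = 0.3796.
The system's lateral magnification is m_1 m_2 = (-0.3548)(0.3796) = -0.1347.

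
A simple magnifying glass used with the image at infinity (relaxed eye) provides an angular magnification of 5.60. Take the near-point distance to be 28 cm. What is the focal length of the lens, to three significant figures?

For the image at infinity, M = D/f.
f = D/M = 28/5.6 = 5.000 cm.

5.00 cm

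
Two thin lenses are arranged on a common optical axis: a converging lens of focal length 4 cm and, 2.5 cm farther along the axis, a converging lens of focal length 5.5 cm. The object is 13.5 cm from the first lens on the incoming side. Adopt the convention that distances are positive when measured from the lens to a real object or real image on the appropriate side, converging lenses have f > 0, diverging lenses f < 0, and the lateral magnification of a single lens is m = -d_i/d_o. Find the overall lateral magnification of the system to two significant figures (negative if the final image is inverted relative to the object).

-0.27

Applying the thin-lens equation to the first lens, 1/4 = 1/13.5 + 1/d_i1, which gives d_i1 = 5.684 cm.
Its lateral magnification is m_1 = -d_i1/d_o1 = -(5.684)/13.5 = -0.4211.
Since 5.684 cm > 2.5 cm, the first image lies past the second lens and serves as a virtual object: d_o2 = L - d_i1 = -3.184 cm.
Applying the thin-lens equation again with f_2 = 5.5 cm and d_o2 = -3.184 cm gives d_i2 = 2.017 cm.
m_2 = -(2.017)/(-3.184) = 0.6333.
The system's lateral magnification is m_1 m_2 = (-0.4211)(0.6333) = -0.2667.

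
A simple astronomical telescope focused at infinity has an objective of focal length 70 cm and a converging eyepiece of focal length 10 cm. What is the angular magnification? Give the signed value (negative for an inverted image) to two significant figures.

M = -f_obj/f_eye = -70/(10) = -7.000.

-7.0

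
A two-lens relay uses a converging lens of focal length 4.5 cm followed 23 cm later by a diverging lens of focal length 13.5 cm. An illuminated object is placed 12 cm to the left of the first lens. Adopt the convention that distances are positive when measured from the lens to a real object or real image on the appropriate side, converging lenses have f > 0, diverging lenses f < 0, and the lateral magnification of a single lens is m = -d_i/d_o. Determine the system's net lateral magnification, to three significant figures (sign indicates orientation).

-0.276

First lens: d_i1 = 1/(1/4.5 - 1/12) = 7.200 cm.
m_1 = -(7.200)/12 = -0.6000.
That image sits 15.800 cm in front of the second lens, so d_o2 = 15.800 cm.
Second lens: d_i2 = 1/(1/(-13.5) - 1/(15.800)) = -7.280 cm.
m_2 = -(-7.280)/(15.800) = 0.4608.
Total m = m_1 x m_2 = (-0.6000)(0.4608) = -0.2765.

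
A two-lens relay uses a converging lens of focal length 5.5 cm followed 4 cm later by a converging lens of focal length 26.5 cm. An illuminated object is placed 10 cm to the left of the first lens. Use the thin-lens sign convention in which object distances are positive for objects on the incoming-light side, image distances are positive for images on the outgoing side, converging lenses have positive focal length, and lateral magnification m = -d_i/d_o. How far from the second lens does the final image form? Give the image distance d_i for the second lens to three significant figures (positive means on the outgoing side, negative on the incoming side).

6.28 cm

Applying the thin-lens equation to the first lens, 1/5.5 = 1/10 + 1/d_i1, which gives d_i1 = 12.222 cm.
This image would form 12.222 cm past lens 1, i.e. 8.222 cm beyond lens 2, so it is a virtual object for lens 2: d_o2 = 4 - 12.222 = -8.222 cm.
Applying the thin-lens equation again with f_2 = 26.5 cm and d_o2 = -8.222 cm gives d_i2 = 6.275 cm.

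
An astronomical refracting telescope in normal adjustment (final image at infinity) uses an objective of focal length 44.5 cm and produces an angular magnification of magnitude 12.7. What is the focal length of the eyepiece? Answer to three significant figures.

3.50 cm

|M| = f_obj/f_eye, so f_eye = f_obj/|M| = 44.5/12.7 = 3.504 cm.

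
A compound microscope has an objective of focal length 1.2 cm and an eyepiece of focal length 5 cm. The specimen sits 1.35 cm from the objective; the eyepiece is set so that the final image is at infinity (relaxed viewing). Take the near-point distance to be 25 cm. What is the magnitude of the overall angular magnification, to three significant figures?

Objective: 1/d_i = 1/f_obj - 1/d_o = 1/1.2 - 1/1.35 = 0.09259 cm^-1, so d_i = 10.800 cm.
m_obj = -d_i/d_o = -10.800/1.35 = -8.000.
Eyepiece angular magnification (image at infinity): M_eye = D/f_e = 25/5 = 5.000.
Overall M = m_obj x M_eye = (-8.000)(5.000) = -40.00.
|M| = 40.00.

40.0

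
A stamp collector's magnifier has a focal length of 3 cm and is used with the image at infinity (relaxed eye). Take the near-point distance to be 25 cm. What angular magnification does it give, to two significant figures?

M = D/f = 25/3 = 8.333.

8.3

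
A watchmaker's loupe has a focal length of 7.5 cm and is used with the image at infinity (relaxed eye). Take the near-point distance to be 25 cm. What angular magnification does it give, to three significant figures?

M = D/f = 25/7.5 = 3.333.

3.33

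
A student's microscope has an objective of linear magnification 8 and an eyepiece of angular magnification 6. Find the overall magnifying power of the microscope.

48

The overall magnification of a compound microscope is the product of the objective and eyepiece magnifications:
M = M_obj x M_eye = 8 x 6 = 48.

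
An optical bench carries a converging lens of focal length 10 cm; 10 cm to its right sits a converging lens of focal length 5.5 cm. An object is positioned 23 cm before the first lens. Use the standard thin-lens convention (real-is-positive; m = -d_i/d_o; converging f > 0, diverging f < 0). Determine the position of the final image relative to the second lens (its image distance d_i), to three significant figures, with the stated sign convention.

3.21 cm

Lens 1: 1/d_i1 = 1/f_1 - 1/d_o1 = 1/10 - 1/23 = 0.05652 cm^-1, so d_i1 = 17.692 cm.
This image would form 17.692 cm past lens 1, i.e. 7.692 cm beyond lens 2, so it is a virtual object for lens 2: d_o2 = 10 - 17.692 = -7.692 cm.
Lens 2: 1/d_i2 = 1/f_2 - 1/d_o2 = 1/5.5 - 1/(-7.692) = 0.31182 cm^-1, so d_i2 = 3.207 cm.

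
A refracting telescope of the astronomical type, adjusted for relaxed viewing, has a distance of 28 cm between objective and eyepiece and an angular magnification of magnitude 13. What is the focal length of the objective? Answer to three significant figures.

In normal adjustment the tube length equals f_obj + f_eye and |M| = f_obj/f_eye.
So f_obj = 13 f_eye and 13 f_eye + f_eye = 28 cm, giving f_eye = 28/14 = 2.000 cm and f_obj = 26.000 cm.

26.0 cm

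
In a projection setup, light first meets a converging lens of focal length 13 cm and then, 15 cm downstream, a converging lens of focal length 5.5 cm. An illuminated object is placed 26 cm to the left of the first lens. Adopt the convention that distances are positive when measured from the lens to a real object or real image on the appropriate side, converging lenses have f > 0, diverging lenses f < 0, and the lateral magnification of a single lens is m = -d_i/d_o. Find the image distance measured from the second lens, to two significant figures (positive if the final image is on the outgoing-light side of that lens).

Lens 1: 1/d_i1 = 1/f_1 - 1/d_o1 = 1/13 - 1/26 = 0.03846 cm^-1, so d_i1 = 26.000 cm.
This image would form 26.000 cm past lens 1, i.e. 11.000 cm beyond lens 2, so it is a virtual object for lens 2: d_o2 = 15 - 26.000 = -11.000 cm.
Lens 2: 1/d_i2 = 1/f_2 - 1/d_o2 = 1/5.5 - 1/(-11.000) = 0.27273 cm^-1, so d_i2 = 3.667 cm.

3.7 cm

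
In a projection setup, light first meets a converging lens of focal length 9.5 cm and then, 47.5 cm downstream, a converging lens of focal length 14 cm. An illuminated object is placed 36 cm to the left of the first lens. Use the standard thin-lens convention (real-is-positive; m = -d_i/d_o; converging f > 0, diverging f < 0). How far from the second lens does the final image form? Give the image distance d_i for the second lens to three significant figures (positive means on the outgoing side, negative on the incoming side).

Lens 1: 1/d_i1 = 1/f_1 - 1/d_o1 = 1/9.5 - 1/36 = 0.07749 cm^-1, so d_i1 = 12.906 cm.
That image sits 34.594 cm in front of the second lens, so d_o2 = 34.594 cm.
Lens 2: 1/d_i2 = 1/f_2 - 1/d_o2 = 1/14 - 1/(34.594) = 0.04252 cm^-1, so d_i2 = 23.517 cm.

23.5 cm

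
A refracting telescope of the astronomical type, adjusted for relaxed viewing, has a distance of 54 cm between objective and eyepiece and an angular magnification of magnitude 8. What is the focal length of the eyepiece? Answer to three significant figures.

In normal adjustment the tube length equals f_obj + f_eye and |M| = f_obj/f_eye.
So f_obj = 8 f_eye and 8 f_eye + f_eye = 54 cm, giving f_eye = 54/9 = 6.000 cm and f_obj = 48.000 cm.

6.00 cm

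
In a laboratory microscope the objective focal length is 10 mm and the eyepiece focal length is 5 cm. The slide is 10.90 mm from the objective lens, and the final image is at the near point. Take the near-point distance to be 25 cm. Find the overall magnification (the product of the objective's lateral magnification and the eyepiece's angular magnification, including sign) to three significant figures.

-66.7

Convert to cm: f_obj = 10 mm = 1 cm; d_o = 10.90 mm = 1.09 cm.
Objective: 1/d_i = 1/f_obj - 1/d_o = 1/1 - 1/1.09 = 0.08257 cm^-1, so d_i = 12.111 cm.
m_obj = -d_i/d_o = -12.111/1.09 = -11.111.
Eyepiece angular magnification (image at near point): M_eye = 1 + D/f_e = 1 + 25/5 = 6.000.
Overall M = m_obj x M_eye = (-11.111)(6.000) = -66.67.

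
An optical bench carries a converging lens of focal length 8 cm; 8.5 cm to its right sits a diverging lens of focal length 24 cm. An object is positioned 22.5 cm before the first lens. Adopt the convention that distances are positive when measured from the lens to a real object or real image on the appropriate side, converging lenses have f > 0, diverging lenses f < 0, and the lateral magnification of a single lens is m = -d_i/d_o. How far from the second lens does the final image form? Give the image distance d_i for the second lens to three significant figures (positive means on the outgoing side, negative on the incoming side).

Applying the thin-lens equation to the first lens, 1/8 = 1/22.5 + 1/d_i1, which gives d_i1 = 12.414 cm.
This image would form 12.414 cm past lens 1, i.e. 3.914 cm beyond lens 2, so it is a virtual object for lens 2: d_o2 = 8.5 - 12.414 = -3.914 cm.
Applying the thin-lens equation again with f_2 = -24 cm and d_o2 = -3.914 cm gives d_i2 = 4.676 cm.

4.68 cm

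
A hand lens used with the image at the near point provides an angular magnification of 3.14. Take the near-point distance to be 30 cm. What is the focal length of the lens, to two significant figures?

For the image at the near point, M = 1 + D/f.
f = D/(M - 1) = 30/(3.14 - 1) = 14.019 cm.

14 cm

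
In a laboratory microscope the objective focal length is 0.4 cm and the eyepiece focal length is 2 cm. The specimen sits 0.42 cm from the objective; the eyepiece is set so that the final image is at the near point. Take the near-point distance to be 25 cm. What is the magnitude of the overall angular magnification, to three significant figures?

270

Objective: 1/d_i = 1/f_obj - 1/d_o = 1/0.4 - 1/0.42 = 0.11905 cm^-1, so d_i = 8.400 cm.
m_obj = -d_i/d_o = -8.400/0.42 = -20.000.
Eyepiece angular magnification (image at near point): M_eye = 1 + D/f_e = 1 + 25/2 = 13.500.
Overall M = m_obj x M_eye = (-20.000)(13.500) = -270.00.
|M| = 270.00.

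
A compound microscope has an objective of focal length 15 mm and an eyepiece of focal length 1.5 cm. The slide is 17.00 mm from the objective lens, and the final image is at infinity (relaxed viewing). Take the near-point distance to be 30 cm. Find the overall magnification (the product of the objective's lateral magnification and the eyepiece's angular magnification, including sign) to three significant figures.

Convert to cm: f_obj = 15 mm = 1.5 cm; d_o = 17.00 mm = 1.70 cm.
Objective: 1/d_i = 1/f_obj - 1/d_o = 1/1.5 - 1/1.70 = 0.07843 cm^-1, so d_i = 12.750 cm.
m_obj = -d_i/d_o = -12.750/1.70 = -7.500.
Eyepiece angular magnification (image at infinity): M_eye = D/f_e = 30/1.5 = 20.000.
Overall M = m_obj x M_eye = (-7.500)(20.000) = -150.00.

-150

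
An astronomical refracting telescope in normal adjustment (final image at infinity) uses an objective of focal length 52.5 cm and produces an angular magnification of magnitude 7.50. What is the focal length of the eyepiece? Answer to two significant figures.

|M| = f_obj/f_eye, so f_eye = f_obj/|M| = 52.5/7.5 = 7.000 cm.

7.0 cm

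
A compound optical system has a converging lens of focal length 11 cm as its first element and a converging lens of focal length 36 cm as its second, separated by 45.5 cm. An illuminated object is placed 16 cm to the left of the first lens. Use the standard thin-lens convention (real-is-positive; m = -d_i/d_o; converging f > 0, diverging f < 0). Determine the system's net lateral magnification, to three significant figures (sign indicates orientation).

-3.08

Applying the thin-lens equation to the first lens, 1/11 = 1/16 + 1/d_i1, which gives d_i1 = 35.200 cm.
Its lateral magnification is m_1 = -d_i1/d_o1 = -(35.200)/16 = -2.2000.
The intermediate image is 35.200 cm to the right of lens 1, so d_o2 = L - d_i1 = 45.5 - 35.200 = 10.300 cm.
Applying the thin-lens equation again with f_2 = 36 cm and d_o2 = 10.300 cm gives d_i2 = -14.428 cm.
m_2 = -(-14.428)/(10.300) = 1.4008.
Total m = m_1 x m_2 = (-2.2000)(1.4008) = -3.0817.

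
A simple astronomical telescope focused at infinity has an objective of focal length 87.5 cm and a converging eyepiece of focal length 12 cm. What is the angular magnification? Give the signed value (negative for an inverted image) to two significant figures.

M = -f_obj/f_eye = -87.5/(12) = -7.292.

-7.3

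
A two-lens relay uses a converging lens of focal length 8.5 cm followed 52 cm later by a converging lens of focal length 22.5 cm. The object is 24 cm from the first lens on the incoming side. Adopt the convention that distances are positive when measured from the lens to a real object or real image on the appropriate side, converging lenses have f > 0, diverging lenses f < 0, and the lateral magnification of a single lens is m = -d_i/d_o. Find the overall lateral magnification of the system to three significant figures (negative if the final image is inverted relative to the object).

Lens 1: 1/d_i1 = 1/f_1 - 1/d_o1 = 1/8.5 - 1/24 = 0.07598 cm^-1, so d_i1 = 13.161 cm.
m_1 = -(13.161)/24 = -0.5484.
Object distance for lens 2: d_o2 = 52 - 13.161 = 38.839 cm.
Lens 2: 1/d_i2 = 1/f_2 - 1/d_o2 = 1/22.5 - 1/(38.839) = 0.01870 cm^-1, so d_i2 = 53.485 cm.
m_2 = -(53.485)/(38.839) = -1.3771.
The system's lateral magnification is m_1 m_2 = (-0.5484)(-1.3771) = 0.7552.

0.755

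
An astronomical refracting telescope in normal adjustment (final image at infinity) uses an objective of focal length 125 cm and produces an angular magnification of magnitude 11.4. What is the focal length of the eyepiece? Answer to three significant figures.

11.0 cm

|M| = f_obj/f_eye, so f_eye = f_obj/|M| = 125/11.4 = 10.965 cm.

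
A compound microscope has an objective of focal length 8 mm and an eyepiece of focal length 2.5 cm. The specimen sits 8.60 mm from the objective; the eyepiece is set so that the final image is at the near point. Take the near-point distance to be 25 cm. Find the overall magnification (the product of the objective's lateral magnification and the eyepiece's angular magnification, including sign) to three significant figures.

-147

Convert to cm: f_obj = 8 mm = 0.8 cm; d_o = 8.60 mm = 0.86 cm.
Objective: 1/d_i = 1/f_obj - 1/d_o = 1/0.8 - 1/0.86 = 0.08721 cm^-1, so d_i = 11.467 cm.
m_obj = -d_i/d_o = -11.467/0.86 = -13.333.
Eyepiece angular magnification (image at near point): M_eye = 1 + D/f_e = 1 + 25/2.5 = 11.000.
Overall M = m_obj x M_eye = (-13.333)(11.000) = -146.67.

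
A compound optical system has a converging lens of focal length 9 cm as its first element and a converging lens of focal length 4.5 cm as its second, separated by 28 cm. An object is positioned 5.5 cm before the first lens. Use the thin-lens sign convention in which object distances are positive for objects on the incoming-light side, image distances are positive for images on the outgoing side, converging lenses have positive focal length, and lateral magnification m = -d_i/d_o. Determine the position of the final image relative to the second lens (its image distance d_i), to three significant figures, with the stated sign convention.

5.04 cm

First lens: d_i1 = 1/(1/9 - 1/5.5) = -14.143 cm.
With d_i1 < 0 the first image is virtual and lies on the object side; the object distance for lens 2 is d_o2 = 28 - (-14.143) = 42.143 cm.
Second lens: d_i2 = 1/(1/4.5 - 1/(42.143)) = 5.038 cm.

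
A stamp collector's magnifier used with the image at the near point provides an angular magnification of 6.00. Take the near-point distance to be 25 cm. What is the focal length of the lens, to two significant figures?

For the image at the near point, M = 1 + D/f.
f = D/(M - 1) = 25/(6.0 - 1) = 5.000 cm.

5.0 cm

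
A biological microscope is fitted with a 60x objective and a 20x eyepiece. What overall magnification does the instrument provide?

The overall magnification of a compound microscope is the product of the objective and eyepiece magnifications:
M = M_obj x M_eye = 60 x 20 = 1200.

1200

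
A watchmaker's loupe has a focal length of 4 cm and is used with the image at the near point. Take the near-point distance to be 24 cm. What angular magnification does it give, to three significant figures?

7.00

M = 1 + D/f = 1 + 24/4 = 7.000.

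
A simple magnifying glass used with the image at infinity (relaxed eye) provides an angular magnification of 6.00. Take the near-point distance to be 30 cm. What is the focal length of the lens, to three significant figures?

For the image at infinity, M = D/f.
f = D/M = 30/6.0 = 5.000 cm.

5.00 cm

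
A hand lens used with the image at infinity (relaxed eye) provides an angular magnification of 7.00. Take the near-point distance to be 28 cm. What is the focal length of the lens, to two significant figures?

For the image at infinity, M = D/f.
f = D/M = 28/7.0 = 4.000 cm.

4.0 cm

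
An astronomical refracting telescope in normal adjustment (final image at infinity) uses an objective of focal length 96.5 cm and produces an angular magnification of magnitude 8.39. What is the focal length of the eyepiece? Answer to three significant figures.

|M| = f_obj/f_eye, so f_eye = f_obj/|M| = 96.5/8.39 = 11.502 cm.

11.5 cm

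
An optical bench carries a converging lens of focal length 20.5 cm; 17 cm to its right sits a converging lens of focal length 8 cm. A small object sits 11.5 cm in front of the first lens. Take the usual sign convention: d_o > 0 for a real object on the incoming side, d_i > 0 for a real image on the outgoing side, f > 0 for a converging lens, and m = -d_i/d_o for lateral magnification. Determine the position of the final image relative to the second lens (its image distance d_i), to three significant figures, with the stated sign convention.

9.82 cm

Applying the thin-lens equation to the first lens, 1/20.5 = 1/11.5 + 1/d_i1, which gives d_i1 = -26.194 cm.
The intermediate image is virtual, 26.194 cm to the left of lens 1, so d_o2 = L - d_i1 = 17 - (-26.194) = 43.194 cm.
Applying the thin-lens equation again with f_2 = 8 cm and d_o2 = 43.194 cm gives d_i2 = 9.818 cm.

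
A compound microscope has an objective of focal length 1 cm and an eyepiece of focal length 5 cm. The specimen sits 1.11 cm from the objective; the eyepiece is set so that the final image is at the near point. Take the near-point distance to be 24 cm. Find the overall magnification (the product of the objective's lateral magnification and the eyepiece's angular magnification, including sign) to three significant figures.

Objective: 1/d_i = 1/f_obj - 1/d_o = 1/1 - 1/1.11 = 0.09910 cm^-1, so d_i = 10.091 cm.
m_obj = -d_i/d_o = -10.091/1.11 = -9.091.
Eyepiece angular magnification (image at near point): M_eye = 1 + D/f_e = 1 + 24/5 = 5.800.
Overall M = m_obj x M_eye = (-9.091)(5.800) = -52.73.

-52.7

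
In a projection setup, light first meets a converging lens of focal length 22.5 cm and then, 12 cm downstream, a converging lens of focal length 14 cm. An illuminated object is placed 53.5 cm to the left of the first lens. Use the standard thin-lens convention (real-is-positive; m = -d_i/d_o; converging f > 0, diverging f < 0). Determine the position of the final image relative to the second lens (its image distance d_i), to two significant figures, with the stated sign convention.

Applying the thin-lens equation to the first lens, 1/22.5 = 1/53.5 + 1/d_i1, which gives d_i1 = 38.831 cm.
Since 38.831 cm > 12 cm, the first image lies past the second lens and serves as a virtual object: d_o2 = L - d_i1 = -26.831 cm.
Applying the thin-lens equation again with f_2 = 14 cm and d_o2 = -26.831 cm gives d_i2 = 9.200 cm.

9.2 cm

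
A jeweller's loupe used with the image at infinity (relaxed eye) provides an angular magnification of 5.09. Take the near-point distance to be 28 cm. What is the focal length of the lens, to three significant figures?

5.50 cm

For the image at infinity, M = D/f.
f = D/M = 28/5.09 = 5.501 cm.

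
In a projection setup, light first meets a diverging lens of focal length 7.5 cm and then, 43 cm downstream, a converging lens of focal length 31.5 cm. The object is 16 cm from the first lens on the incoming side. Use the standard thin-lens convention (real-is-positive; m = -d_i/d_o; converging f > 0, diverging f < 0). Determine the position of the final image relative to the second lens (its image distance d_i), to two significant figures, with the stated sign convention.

Applying the thin-lens equation to the first lens, 1/(-7.5) = 1/16 + 1/d_i1, which gives d_i1 = -5.106 cm.
The intermediate image is virtual, 5.106 cm to the left of lens 1, so d_o2 = L - d_i1 = 43 - (-5.106) = 48.106 cm.
Applying the thin-lens equation again with f_2 = 31.5 cm and d_o2 = 48.106 cm gives d_i2 = 91.251 cm.

91 cm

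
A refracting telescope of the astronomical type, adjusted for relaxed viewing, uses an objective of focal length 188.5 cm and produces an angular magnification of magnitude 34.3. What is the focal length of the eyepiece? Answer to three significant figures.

5.50 cm

|M| = f_obj/f_eye, so f_eye = f_obj/|M| = 188.5/34.3 = 5.496 cm.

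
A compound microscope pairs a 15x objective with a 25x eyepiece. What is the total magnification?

The overall magnification of a compound microscope is the product of the objective and eyepiece magnifications:
M = M_obj x M_eye = 15 x 25 = 375.

375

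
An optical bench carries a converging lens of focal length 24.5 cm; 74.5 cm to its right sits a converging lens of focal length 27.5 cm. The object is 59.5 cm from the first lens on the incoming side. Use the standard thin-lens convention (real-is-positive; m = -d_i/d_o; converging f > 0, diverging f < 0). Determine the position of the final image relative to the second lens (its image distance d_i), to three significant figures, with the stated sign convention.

Applying the thin-lens equation to the first lens, 1/24.5 = 1/59.5 + 1/d_i1, which gives d_i1 = 41.650 cm.
That image sits 32.850 cm in front of the second lens, so d_o2 = 32.850 cm.
Applying the thin-lens equation again with f_2 = 27.5 cm and d_o2 = 32.850 cm gives d_i2 = 168.855 cm.

169 cm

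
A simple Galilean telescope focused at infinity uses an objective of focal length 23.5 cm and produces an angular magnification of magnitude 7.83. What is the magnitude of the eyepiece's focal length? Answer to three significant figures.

3.00 cm

|M| = f_obj/|f_eye|, so |f_eye| = f_obj/|M| = 23.5/7.83 = 3.001 cm.
(The eyepiece is diverging, so its signed focal length is -3.001 cm.)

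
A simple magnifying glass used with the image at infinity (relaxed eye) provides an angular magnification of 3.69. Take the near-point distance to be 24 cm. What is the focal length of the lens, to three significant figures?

For the image at infinity, M = D/f.
f = D/M = 24/3.69 = 6.504 cm.

6.50 cm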